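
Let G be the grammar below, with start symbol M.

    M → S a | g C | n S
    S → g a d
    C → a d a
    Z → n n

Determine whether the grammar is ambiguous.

Witness: g a d a

Derivation 1: M ⇒ S a ⇒ g a d a
Derivation 2: M ⇒ g C ⇒ g a d a

Two distinct leftmost derivations for the same string.

Ambiguous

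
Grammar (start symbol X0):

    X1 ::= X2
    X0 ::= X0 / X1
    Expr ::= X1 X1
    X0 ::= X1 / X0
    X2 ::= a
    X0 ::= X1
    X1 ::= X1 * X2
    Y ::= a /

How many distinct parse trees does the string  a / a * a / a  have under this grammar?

4

Parse trees for a / a * a / a:
  [X0 [X0 [X0 [X1 [X2 a]]] / [X1 [X1 [X2 a]] * [X2 a]]] / [X1 [X2 a]]]
  [X0 [X0 [X1 [X2 a]] / [X0 [X1 [X1 [X2 a]] * [X2 a]]]] / [X1 [X2 a]]]
  [X0 [X1 [X2 a]] / [X0 [X0 [X1 [X1 [X2 a]] * [X2 a]]] / [X1 [X2 a]]]]
  [X0 [X1 [X2 a]] / [X0 [X1 [X1 [X2 a]] * [X2 a]] / [X0 [X1 [X2 a]]]]]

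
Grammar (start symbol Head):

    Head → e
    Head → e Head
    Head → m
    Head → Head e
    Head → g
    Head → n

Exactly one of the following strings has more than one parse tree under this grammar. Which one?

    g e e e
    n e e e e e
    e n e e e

g e e e: 1 tree
n e e e e e: 1 tree
e n e e e: 4 trees

e n e e e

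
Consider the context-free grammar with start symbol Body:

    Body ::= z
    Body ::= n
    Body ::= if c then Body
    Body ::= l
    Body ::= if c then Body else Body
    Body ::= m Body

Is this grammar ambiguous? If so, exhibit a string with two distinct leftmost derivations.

Ambiguous

Witness: if c then if c then l else l

Derivation 1: Body ⇒ if c then Body ⇒ if c then if c then Body else Body ⇒ if c then if c then l else Body ⇒ if c then if c then l else l
Derivation 2: Body ⇒ if c then Body else Body ⇒ if c then if c then Body else Body ⇒ if c then if c then l else Body ⇒ if c then if c then l else l

Two distinct leftmost derivations for the same string.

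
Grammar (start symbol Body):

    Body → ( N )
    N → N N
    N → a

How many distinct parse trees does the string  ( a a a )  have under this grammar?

2

Parse trees for ( a a a ):
  [Body ( [N [N a] [N [N a] [N a]]] )]
  [Body ( [N [N [N a] [N a]] [N a]] )]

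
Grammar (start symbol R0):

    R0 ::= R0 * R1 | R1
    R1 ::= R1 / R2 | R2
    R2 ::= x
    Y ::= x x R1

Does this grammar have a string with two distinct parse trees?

Unambiguous

Only R0, R1, R2 are reachable from R0; ignoring the rest: The grammar is stratified — R0 handles '*' (left-recursive), R1 handles '/', R2 atoms. Each operator has a fixed associativity and precedence level, so every string has one parse.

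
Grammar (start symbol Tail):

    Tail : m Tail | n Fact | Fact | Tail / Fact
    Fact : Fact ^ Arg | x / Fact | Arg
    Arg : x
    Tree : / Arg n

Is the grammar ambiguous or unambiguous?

Witness: x / x

Derivation 1: Tail ⇒ Fact ⇒ x / Fact ⇒ x / Arg ⇒ x / x
Derivation 2: Tail ⇒ Tail / Fact ⇒ Fact / Fact ⇒ Arg / Fact ⇒ x / Fact ⇒ x / Arg ⇒ x / x

Two distinct leftmost derivations for the same string.

Ambiguous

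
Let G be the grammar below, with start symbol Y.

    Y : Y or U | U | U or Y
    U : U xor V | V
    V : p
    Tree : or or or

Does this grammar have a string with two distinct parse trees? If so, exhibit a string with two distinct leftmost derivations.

Witness: p or p

Derivation 1: Y ⇒ Y or U ⇒ U or U ⇒ V or U ⇒ p or U ⇒ p or V ⇒ p or p
Derivation 2: Y ⇒ U or Y ⇒ V or Y ⇒ p or Y ⇒ p or U ⇒ p or V ⇒ p or p

Two distinct leftmost derivations for the same string.

Ambiguous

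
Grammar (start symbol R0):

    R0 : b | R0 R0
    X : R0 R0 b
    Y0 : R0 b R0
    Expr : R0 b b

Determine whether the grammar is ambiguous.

Ambiguous

Witness: b b b

Derivation 1: R0 ⇒ R0 R0 ⇒ b R0 ⇒ b R0 R0 ⇒ b b R0 ⇒ b b b
Derivation 2: R0 ⇒ R0 R0 ⇒ R0 R0 R0 ⇒ b R0 R0 ⇒ b b R0 ⇒ b b b

Two distinct leftmost derivations for the same string.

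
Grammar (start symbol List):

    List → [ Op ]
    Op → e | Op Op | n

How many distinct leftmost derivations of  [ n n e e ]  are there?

Parse trees for [ n n e e ]:
  [List [ [Op [Op n] [Op [Op n] [Op [Op e] [Op e]]]] ]]
  [List [ [Op [Op n] [Op [Op [Op n] [Op e]] [Op e]]] ]]
  [List [ [Op [Op [Op n] [Op n]] [Op [Op e] [Op e]]] ]]
  [List [ [Op [Op [Op n] [Op [Op n] [Op e]]] [Op e]] ]]
  [List [ [Op [Op [Op [Op n] [Op n]] [Op e]] [Op e]] ]]

5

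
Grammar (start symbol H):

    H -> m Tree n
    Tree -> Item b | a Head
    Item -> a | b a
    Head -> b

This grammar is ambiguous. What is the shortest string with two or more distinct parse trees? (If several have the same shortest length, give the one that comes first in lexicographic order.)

length 4: m a b n has 2 parse trees

Two derivations of m a b n:
  H ⇒ m Tree n ⇒ m Item b n ⇒ m a b n
  H ⇒ m Tree n ⇒ m a Head n ⇒ m a b n

m a b n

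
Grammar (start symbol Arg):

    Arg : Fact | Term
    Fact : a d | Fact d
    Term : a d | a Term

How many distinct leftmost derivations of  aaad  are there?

1

Parse trees for aaad:
  [Arg [Term a [Term a [Term a d]]]]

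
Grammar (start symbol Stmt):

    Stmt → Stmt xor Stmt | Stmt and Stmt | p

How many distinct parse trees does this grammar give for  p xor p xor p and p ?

Parse trees for p xor p xor p and p:
  [Stmt [Stmt p] xor [Stmt [Stmt p] xor [Stmt [Stmt p] and [Stmt p]]]]
  [Stmt [Stmt p] xor [Stmt [Stmt [Stmt p] xor [Stmt p]] and [Stmt p]]]
  [Stmt [Stmt [Stmt p] xor [Stmt p]] xor [Stmt [Stmt p] and [Stmt p]]]
  [Stmt [Stmt [Stmt p] xor [Stmt [Stmt p] xor [Stmt p]]] and [Stmt p]]
  [Stmt [Stmt [Stmt [Stmt p] xor [Stmt p]] xor [Stmt p]] and [Stmt p]]

5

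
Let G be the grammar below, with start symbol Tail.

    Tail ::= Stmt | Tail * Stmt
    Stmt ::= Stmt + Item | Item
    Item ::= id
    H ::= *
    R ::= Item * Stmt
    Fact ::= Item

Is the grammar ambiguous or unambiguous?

(H, R, Fact are unreachable from Tail, so their rules don't affect L(Tail).) Tail → Tail * Stmt | Stmt  ;  Stmt → Stmt + Item | Item  — a left-associative chain with Item at the bottom. Each string factors uniquely by precedence.

Unambiguous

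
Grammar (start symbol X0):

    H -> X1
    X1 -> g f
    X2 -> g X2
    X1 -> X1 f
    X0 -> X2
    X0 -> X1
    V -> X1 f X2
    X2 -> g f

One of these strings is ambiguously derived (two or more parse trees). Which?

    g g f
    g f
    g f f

g g f: 1 tree
g f: 2 trees
g f f: 1 tree

g f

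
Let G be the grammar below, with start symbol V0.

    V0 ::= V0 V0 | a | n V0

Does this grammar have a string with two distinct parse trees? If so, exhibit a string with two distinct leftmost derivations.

Ambiguous

Witness: a a a

Derivation 1: V0 ⇒ V0 V0 ⇒ V0 V0 V0 ⇒ a V0 V0 ⇒ a a V0 ⇒ a a a
Derivation 2: V0 ⇒ V0 V0 ⇒ a V0 ⇒ a V0 V0 ⇒ a a V0 ⇒ a a a

Two distinct leftmost derivations for the same string.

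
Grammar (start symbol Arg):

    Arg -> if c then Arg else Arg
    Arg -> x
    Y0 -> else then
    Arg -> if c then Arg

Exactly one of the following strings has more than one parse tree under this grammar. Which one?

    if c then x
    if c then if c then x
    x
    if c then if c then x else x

if c then x: 1 tree
if c then if c then x: 1 tree
x: 1 tree
if c then if c then x else x: 2 trees

if c then if c then x else x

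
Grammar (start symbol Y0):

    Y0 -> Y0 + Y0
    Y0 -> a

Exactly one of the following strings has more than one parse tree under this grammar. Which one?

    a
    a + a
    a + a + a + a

a: 1 tree
a + a: 1 tree
a + a + a + a: 5 trees

a + a + a + a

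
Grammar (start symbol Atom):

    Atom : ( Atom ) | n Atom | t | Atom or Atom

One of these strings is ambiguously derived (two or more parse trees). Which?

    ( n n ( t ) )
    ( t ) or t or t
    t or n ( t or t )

( t ) or t or t

( n n ( t ) ): 1 tree
( t ) or t or t: 2 trees
t or n ( t or t ): 1 tree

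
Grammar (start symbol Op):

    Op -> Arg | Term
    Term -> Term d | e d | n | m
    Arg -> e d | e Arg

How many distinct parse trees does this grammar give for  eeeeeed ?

1

Parse trees for eeeeeed:
  [Op [Arg e [Arg e [Arg e [Arg e [Arg e [Arg e d]]]]]]]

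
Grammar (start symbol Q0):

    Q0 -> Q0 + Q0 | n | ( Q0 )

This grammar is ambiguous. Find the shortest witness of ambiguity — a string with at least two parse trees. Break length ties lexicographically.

n + n + n

length 1: no string has ≥2 trees
length 3: no string has ≥2 trees
length 5: n + n + n has 2 parse trees

Two derivations of n + n + n:
  Q0 ⇒ Q0 + Q0 ⇒ Q0 + Q0 + Q0 ⇒ n + Q0 + Q0 ⇒ n + n + Q0 ⇒ n + n + n
  Q0 ⇒ Q0 + Q0 ⇒ n + Q0 ⇒ n + Q0 + Q0 ⇒ n + n + Q0 ⇒ n + n + n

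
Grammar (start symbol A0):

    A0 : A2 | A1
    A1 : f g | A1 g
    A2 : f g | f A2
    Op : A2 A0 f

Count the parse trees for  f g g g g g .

Parse trees for f g g g g g:
  [A0 [A1 [A1 [A1 [A1 [A1 f g] g] g] g] g]]

1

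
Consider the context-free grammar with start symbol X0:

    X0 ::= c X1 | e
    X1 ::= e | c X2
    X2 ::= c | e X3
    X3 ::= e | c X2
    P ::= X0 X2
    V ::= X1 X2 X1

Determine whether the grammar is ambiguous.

Unambiguous

Only X0, X1, X2, X3 are reachable from X0; ignoring the rest: The reachable rules are right-linear with at most one rule per (nonterminal, next-terminal) pair. Each input token forces the next rule, so parsing is deterministic.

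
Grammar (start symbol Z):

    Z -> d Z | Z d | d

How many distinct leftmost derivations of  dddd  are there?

8

Parse trees for dddd:
  [Z d [Z d [Z d [Z d]]]]
  [Z d [Z d [Z [Z d] d]]]
  [Z d [Z [Z d [Z d]] d]]
  [Z d [Z [Z [Z d] d] d]]
  [Z [Z d [Z d [Z d]]] d]
  [Z [Z d [Z [Z d] d]] d]
  [Z [Z [Z d [Z d]] d] d]
  [Z [Z [Z [Z d] d] d] d]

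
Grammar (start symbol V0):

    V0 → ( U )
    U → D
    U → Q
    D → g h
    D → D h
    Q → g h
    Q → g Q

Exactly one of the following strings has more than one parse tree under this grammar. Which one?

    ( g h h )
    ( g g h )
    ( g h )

( g h )

( g h h ): 1 tree
( g g h ): 1 tree
( g h ): 2 trees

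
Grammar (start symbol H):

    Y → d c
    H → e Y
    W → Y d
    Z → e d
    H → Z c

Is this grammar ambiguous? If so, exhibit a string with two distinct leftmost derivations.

Witness: e d c

Derivation 1: H ⇒ e Y ⇒ e d c
Derivation 2: H ⇒ Z c ⇒ e d c

Two distinct leftmost derivations for the same string.

Ambiguous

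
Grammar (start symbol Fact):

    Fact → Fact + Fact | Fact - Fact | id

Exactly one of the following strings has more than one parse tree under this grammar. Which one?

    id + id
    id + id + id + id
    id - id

id + id + id + id

id + id: 1 tree
id + id + id + id: 5 trees
id - id: 1 tree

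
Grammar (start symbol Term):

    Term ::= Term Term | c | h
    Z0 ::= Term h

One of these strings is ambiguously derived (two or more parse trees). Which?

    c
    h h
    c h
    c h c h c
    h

c h c h c

c: 1 tree
h h: 1 tree
c h: 1 tree
c h c h c: 14 trees
h: 1 tree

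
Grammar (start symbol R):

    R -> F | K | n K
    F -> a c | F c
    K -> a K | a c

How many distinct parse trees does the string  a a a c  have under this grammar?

1

Parse trees for a a a c:
  [R [K a [K a [K a c]]]]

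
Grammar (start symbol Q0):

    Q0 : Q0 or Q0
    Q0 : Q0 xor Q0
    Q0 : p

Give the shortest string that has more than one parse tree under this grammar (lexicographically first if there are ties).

length 1: no string has ≥2 trees
length 3: no string has ≥2 trees
length 5: p or p or p has 2 parse trees

Two derivations of p or p or p:
  Q0 ⇒ Q0 or Q0 ⇒ Q0 or Q0 or Q0 ⇒ p or Q0 or Q0 ⇒ p or p or Q0 ⇒ p or p or p
  Q0 ⇒ Q0 or Q0 ⇒ p or Q0 ⇒ p or Q0 or Q0 ⇒ p or p or Q0 ⇒ p or p or p

p or p or p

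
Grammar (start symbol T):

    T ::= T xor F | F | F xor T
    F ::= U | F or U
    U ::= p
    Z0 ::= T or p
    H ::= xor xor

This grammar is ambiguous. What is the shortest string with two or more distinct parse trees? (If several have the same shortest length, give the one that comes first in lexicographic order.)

p xor p

length 1: no string has ≥2 trees
length 3: p xor p has 2 parse trees

Two derivations of p xor p:
  T ⇒ T xor F ⇒ F xor F ⇒ U xor F ⇒ p xor F ⇒ p xor U ⇒ p xor p
  T ⇒ F xor T ⇒ U xor T ⇒ p xor T ⇒ p xor F ⇒ p xor U ⇒ p xor p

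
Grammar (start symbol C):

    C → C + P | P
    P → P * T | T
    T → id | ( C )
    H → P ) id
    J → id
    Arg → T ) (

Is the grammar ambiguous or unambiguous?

(H, J, Arg are unreachable from C, so their rules don't affect L(C).) This is a standard precedence ladder (C over P over T), with each level left-recursive on its own operator ('+' at C, '*' at P). That structure is LR(1), hence unambiguous.

Unambiguous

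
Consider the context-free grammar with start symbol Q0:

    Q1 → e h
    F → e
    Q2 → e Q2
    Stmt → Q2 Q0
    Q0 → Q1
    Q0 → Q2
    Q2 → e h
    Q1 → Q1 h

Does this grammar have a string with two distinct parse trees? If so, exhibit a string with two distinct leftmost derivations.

Ambiguous

Witness: e h

Derivation 1: Q0 ⇒ Q1 ⇒ e h
Derivation 2: Q0 ⇒ Q2 ⇒ e h

Two distinct leftmost derivations for the same string.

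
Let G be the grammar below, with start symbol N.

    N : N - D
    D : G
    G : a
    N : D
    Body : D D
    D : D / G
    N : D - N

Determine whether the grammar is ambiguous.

Witness: a - a

Derivation 1: N ⇒ N - D ⇒ D - D ⇒ G - D ⇒ a - D ⇒ a - G ⇒ a - a
Derivation 2: N ⇒ D - N ⇒ G - N ⇒ a - N ⇒ a - D ⇒ a - G ⇒ a - a

Two distinct leftmost derivations for the same string.

Ambiguous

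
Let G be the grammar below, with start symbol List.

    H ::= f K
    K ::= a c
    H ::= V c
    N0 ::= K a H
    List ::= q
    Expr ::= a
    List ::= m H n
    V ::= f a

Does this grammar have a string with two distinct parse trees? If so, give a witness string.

Witness: m f a c n

Derivation 1: List ⇒ m H n ⇒ m f K n ⇒ m f a c n
Derivation 2: List ⇒ m H n ⇒ m V c n ⇒ m f a c n

Two distinct leftmost derivations for the same string.

Ambiguous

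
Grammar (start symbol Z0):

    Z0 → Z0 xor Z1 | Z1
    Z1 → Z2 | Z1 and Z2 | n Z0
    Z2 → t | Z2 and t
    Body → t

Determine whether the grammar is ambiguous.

Witness: t and t

Derivation 1: Z0 ⇒ Z1 ⇒ Z2 ⇒ Z2 and t ⇒ t and t
Derivation 2: Z0 ⇒ Z1 ⇒ Z1 and Z2 ⇒ Z2 and Z2 ⇒ t and Z2 ⇒ t and t

Two distinct leftmost derivations for the same string.

Ambiguous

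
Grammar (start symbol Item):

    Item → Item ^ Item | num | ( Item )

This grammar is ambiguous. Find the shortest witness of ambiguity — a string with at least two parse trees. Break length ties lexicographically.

num ^ num ^ num

length 1: no string has ≥2 trees
length 3: no string has ≥2 trees
length 5: num ^ num ^ num has 2 parse trees

Two derivations of num ^ num ^ num:
  Item ⇒ Item ^ Item ⇒ Item ^ Item ^ Item ⇒ num ^ Item ^ Item ⇒ num ^ num ^ Item ⇒ num ^ num ^ num
  Item ⇒ Item ^ Item ⇒ num ^ Item ⇒ num ^ Item ^ Item ⇒ num ^ num ^ Item ⇒ num ^ num ^ num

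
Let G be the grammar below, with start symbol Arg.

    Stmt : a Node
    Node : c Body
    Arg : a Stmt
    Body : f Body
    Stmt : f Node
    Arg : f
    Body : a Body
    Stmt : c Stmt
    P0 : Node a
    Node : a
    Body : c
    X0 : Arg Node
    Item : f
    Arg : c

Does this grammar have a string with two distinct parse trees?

(P0, Item, X0 are unreachable from Arg, so their rules don't affect L(Arg).) Restricted to the reachable nonterminals, every rule has the form A → t or A → t B, and no two rules for the same A share a first terminal. The grammar encodes a DFA — one run per string.

Unambiguous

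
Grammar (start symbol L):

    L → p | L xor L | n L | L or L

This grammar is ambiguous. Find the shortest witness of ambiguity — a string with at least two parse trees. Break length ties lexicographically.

n p or p

length 1: no string has ≥2 trees
length 2: no string has ≥2 trees
length 3: no string has ≥2 trees
length 4: n p or p has 2 parse trees

Two derivations of n p or p:
  L ⇒ n L ⇒ n L or L ⇒ n p or L ⇒ n p or p
  L ⇒ L or L ⇒ n L or L ⇒ n p or L ⇒ n p or p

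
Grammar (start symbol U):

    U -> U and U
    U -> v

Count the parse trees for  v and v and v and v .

5

Parse trees for v and v and v and v:
  [U [U v] and [U [U v] and [U [U v] and [U v]]]]
  [U [U v] and [U [U [U v] and [U v]] and [U v]]]
  [U [U [U v] and [U v]] and [U [U v] and [U v]]]
  [U [U [U v] and [U [U v] and [U v]]] and [U v]]
  [U [U [U [U v] and [U v]] and [U v]] and [U v]]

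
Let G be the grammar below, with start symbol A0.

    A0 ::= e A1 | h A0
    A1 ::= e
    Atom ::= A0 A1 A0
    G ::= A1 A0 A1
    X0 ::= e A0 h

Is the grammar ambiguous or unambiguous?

Unambiguous

Only A0, A1 are reachable from A0; ignoring the rest: The reachable rules are right-linear with at most one rule per (nonterminal, next-terminal) pair. Each input token forces the next rule, so parsing is deterministic.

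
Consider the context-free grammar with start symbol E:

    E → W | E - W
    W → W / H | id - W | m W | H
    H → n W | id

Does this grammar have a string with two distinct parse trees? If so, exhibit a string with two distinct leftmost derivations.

Witness: id - id

Derivation 1: E ⇒ W ⇒ id - W ⇒ id - H ⇒ id - id
Derivation 2: E ⇒ E - W ⇒ W - W ⇒ H - W ⇒ id - W ⇒ id - H ⇒ id - id

Two distinct leftmost derivations for the same string.

Ambiguous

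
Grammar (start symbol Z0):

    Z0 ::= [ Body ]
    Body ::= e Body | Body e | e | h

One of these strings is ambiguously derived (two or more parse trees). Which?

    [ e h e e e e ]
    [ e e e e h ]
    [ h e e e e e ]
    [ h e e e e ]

[ e h e e e e ]: 5 trees
[ e e e e h ]: 1 tree
[ h e e e e e ]: 1 tree
[ h e e e e ]: 1 tree

[ e h e e e e ]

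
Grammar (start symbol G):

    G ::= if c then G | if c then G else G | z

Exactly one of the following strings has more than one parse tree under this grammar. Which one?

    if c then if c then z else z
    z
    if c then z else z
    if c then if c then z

if c then if c then z else z

if c then if c then z else z: 2 trees
z: 1 tree
if c then z else z: 1 tree
if c then if c then z: 1 tree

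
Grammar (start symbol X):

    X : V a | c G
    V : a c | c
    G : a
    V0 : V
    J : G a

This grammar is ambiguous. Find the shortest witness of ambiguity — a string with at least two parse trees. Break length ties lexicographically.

c a

length 2: c a has 2 parse trees

Two derivations of c a:
  X ⇒ V a ⇒ c a
  X ⇒ c G ⇒ c a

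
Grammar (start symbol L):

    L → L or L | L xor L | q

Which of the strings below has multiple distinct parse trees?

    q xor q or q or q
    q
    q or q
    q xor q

q xor q or q or q

q xor q or q or q: 5 trees
q: 1 tree
q or q: 1 tree
q xor q: 1 tree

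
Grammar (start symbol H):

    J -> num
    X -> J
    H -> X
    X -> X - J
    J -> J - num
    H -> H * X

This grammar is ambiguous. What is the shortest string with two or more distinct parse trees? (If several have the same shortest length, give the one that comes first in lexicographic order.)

num - num

length 1: no string has ≥2 trees
length 3: num - num has 2 parse trees

Two derivations of num - num:
  H ⇒ X ⇒ J ⇒ J - num ⇒ num - num
  H ⇒ X ⇒ X - J ⇒ J - J ⇒ num - J ⇒ num - num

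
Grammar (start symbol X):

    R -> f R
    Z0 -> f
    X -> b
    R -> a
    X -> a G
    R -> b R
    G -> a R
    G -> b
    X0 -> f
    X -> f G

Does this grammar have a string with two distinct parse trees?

Only X, G, R are reachable from X; ignoring the rest: Restricted to the reachable nonterminals, every rule has the form A → t or A → t B, and no two rules for the same A share a first terminal. The grammar encodes a DFA — one run per string.

Unambiguous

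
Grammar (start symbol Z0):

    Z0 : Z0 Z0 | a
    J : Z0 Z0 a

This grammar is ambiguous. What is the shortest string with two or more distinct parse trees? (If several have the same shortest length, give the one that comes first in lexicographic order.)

length 1: no string has ≥2 trees
length 2: no string has ≥2 trees
length 3: a a a has 2 parse trees

Two derivations of a a a:
  Z0 ⇒ Z0 Z0 ⇒ Z0 Z0 Z0 ⇒ a Z0 Z0 ⇒ a a Z0 ⇒ a a a
  Z0 ⇒ Z0 Z0 ⇒ a Z0 ⇒ a Z0 Z0 ⇒ a a Z0 ⇒ a a a

a a a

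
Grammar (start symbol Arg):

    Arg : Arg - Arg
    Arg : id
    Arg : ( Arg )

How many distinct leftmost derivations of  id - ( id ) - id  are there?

2

Parse trees for id - ( id ) - id:
  [Arg [Arg id] - [Arg [Arg ( [Arg id] )] - [Arg id]]]
  [Arg [Arg [Arg id] - [Arg ( [Arg id] )]] - [Arg id]]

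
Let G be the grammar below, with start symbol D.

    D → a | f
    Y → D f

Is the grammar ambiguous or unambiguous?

Unambiguous

Only D is reachable from D; ignoring the rest: The reachable rules are right-linear with at most one rule per (nonterminal, next-terminal) pair. Each input token forces the next rule, so parsing is deterministic.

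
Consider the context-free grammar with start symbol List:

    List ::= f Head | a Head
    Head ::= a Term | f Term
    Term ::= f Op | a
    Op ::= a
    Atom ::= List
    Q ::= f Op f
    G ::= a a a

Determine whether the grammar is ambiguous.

Unambiguous

Only List, Head, Term, Op are reachable from List; ignoring the rest: Each reachable nonterminal has at most one production per leading terminal, and all productions are right-linear; the derivation is determined token-by-token.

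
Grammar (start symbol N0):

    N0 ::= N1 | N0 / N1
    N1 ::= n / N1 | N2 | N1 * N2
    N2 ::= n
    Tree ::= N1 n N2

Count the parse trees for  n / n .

Parse trees for n / n:
  [N0 [N1 n / [N1 [N2 n]]]]
  [N0 [N0 [N1 [N2 n]]] / [N1 [N2 n]]]

2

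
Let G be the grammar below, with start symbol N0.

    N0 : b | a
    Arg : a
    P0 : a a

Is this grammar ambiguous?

(Arg, P0 are unreachable from N0, so their rules don't affect L(N0).) Restricted to the reachable nonterminals, every rule has the form A → t or A → t B, and no two rules for the same A share a first terminal. The grammar encodes a DFA — one run per string.

Unambiguous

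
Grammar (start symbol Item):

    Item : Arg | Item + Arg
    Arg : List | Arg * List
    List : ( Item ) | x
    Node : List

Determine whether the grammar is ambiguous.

Unambiguous

Only Item, Arg, List are reachable from Item; ignoring the rest: The grammar is stratified — Item handles '+' (left-recursive), Arg handles '*', List atoms. Each operator has a fixed associativity and precedence level, so every string has one parse.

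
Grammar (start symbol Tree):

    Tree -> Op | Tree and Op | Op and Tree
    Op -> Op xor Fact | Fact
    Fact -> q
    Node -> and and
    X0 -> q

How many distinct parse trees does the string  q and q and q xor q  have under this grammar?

Parse trees for q and q and q xor q:
  [Tree [Tree [Tree [Op [Fact q]]] and [Op [Fact q]]] and [Op [Op [Fact q]] xor [Fact q]]]
  [Tree [Tree [Op [Fact q]] and [Tree [Op [Fact q]]]] and [Op [Op [Fact q]] xor [Fact q]]]
  [Tree [Op [Fact q]] and [Tree [Tree [Op [Fact q]]] and [Op [Op [Fact q]] xor [Fact q]]]]
  [Tree [Op [Fact q]] and [Tree [Op [Fact q]] and [Tree [Op [Op [Fact q]] xor [Fact q]]]]]

4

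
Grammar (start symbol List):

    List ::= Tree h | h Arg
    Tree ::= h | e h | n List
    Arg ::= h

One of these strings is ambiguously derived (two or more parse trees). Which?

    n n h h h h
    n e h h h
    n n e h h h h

n n h h h h

n n h h h h: 2 trees
n e h h h: 1 tree
n n e h h h h: 1 tree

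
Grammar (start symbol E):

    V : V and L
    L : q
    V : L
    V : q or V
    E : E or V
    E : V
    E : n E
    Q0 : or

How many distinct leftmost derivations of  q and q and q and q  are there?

1

Parse trees for q and q and q and q:
  [E [V [V [V [V [L q]] and [L q]] and [L q]] and [L q]]]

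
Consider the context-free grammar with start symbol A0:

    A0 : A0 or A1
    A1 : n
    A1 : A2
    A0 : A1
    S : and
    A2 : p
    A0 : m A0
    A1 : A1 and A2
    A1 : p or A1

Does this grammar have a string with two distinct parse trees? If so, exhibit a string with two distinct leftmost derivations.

Witness: p or n

Derivation 1: A0 ⇒ A0 or A1 ⇒ A1 or A1 ⇒ A2 or A1 ⇒ p or A1 ⇒ p or n
Derivation 2: A0 ⇒ A1 ⇒ p or A1 ⇒ p or n

Two distinct leftmost derivations for the same string.

Ambiguous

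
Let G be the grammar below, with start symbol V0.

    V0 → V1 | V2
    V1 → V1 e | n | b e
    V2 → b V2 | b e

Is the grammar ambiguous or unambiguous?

Ambiguous

Witness: b e

Derivation 1: V0 ⇒ V1 ⇒ b e
Derivation 2: V0 ⇒ V2 ⇒ b e

Two distinct leftmost derivations for the same string.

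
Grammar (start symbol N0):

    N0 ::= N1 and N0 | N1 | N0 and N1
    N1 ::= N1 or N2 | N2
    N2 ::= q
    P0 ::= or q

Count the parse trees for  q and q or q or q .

2

Parse trees for q and q or q or q:
  [N0 [N1 [N2 q]] and [N0 [N1 [N1 [N1 [N2 q]] or [N2 q]] or [N2 q]]]]
  [N0 [N0 [N1 [N2 q]]] and [N1 [N1 [N1 [N2 q]] or [N2 q]] or [N2 q]]]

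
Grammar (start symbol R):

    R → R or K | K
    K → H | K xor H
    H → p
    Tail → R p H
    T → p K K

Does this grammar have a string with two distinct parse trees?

Unambiguous

(Tail, T are unreachable from R, so their rules don't affect L(R).) The grammar is stratified — R handles 'or' (left-recursive), K handles 'xor', H atoms. Each operator has a fixed associativity and precedence level, so every string has one parse.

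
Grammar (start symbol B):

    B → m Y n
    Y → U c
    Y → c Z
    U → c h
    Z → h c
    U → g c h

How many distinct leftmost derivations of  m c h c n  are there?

2

Parse trees for m c h c n:
  [B m [Y [U c h] c] n]
  [B m [Y c [Z h c]] n]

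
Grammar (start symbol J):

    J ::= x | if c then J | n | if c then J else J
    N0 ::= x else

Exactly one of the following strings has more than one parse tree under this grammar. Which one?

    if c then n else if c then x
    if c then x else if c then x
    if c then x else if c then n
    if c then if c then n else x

if c then if c then n else x

if c then n else if c then x: 1 tree
if c then x else if c then x: 1 tree
if c then x else if c then n: 1 tree
if c then if c then n else x: 2 trees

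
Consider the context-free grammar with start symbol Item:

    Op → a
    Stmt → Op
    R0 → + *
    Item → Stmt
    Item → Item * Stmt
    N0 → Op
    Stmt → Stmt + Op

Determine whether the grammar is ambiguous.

(N0, R0 are unreachable from Item, so their rules don't affect L(Item).) The grammar is stratified — Item handles '*' (left-recursive), Stmt handles '+', Op atoms. Each operator has a fixed associativity and precedence level, so every string has one parse.

Unambiguous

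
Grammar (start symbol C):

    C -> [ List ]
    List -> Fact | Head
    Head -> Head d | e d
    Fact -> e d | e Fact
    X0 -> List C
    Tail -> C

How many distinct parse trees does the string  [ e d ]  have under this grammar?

Parse trees for [ e d ]:
  [C [ [List [Fact e d]] ]]
  [C [ [List [Head e d]] ]]

2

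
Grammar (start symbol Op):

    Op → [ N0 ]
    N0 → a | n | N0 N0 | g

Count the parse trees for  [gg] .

1

Parse trees for [gg]:
  [Op [ [N0 [N0 g] [N0 g]] ]]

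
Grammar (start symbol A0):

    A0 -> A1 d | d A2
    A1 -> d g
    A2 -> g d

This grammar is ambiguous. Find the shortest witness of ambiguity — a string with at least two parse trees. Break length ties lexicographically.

length 3: d g d has 2 parse trees

Two derivations of d g d:
  A0 ⇒ A1 d ⇒ d g d
  A0 ⇒ d A2 ⇒ d g d

d g d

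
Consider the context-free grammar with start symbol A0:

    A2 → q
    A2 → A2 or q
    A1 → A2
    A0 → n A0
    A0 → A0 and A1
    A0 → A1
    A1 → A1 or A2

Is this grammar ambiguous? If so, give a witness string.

Witness: q or q

Derivation 1: A0 ⇒ A1 ⇒ A2 ⇒ A2 or q ⇒ q or q
Derivation 2: A0 ⇒ A1 ⇒ A1 or A2 ⇒ A2 or A2 ⇒ q or A2 ⇒ q or q

Two distinct leftmost derivations for the same string.

Ambiguous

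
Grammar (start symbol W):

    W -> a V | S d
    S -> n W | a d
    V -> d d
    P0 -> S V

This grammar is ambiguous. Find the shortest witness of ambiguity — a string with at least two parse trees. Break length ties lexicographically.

length 3: a d d has 2 parse trees

Two derivations of a d d:
  W ⇒ a V ⇒ a d d
  W ⇒ S d ⇒ a d d

a d d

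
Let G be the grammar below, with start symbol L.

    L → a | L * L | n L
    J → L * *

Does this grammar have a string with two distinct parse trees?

Ambiguous

Witness: n a * a

Derivation 1: L ⇒ L * L ⇒ n L * L ⇒ n a * L ⇒ n a * a
Derivation 2: L ⇒ n L ⇒ n L * L ⇒ n a * L ⇒ n a * a

Two distinct leftmost derivations for the same string.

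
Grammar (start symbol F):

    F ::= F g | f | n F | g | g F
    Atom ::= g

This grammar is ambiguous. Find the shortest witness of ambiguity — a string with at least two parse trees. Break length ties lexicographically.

g g

length 1: no string has ≥2 trees
length 2: g g has 2 parse trees

Two derivations of g g:
  F ⇒ F g ⇒ g g
  F ⇒ g F ⇒ g g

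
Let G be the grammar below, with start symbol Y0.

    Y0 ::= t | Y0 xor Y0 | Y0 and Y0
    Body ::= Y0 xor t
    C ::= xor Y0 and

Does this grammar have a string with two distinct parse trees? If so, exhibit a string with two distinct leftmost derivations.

Ambiguous

Witness: t and t and t

Derivation 1: Y0 ⇒ Y0 and Y0 ⇒ t and Y0 ⇒ t and Y0 and Y0 ⇒ t and t and Y0 ⇒ t and t and t
Derivation 2: Y0 ⇒ Y0 and Y0 ⇒ Y0 and Y0 and Y0 ⇒ t and Y0 and Y0 ⇒ t and t and Y0 ⇒ t and t and t

Two distinct leftmost derivations for the same string.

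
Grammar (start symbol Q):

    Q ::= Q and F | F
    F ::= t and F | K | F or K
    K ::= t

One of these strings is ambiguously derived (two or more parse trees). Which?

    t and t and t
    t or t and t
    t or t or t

t and t and t: 4 trees
t or t and t: 1 tree
t or t or t: 1 tree

t and t and t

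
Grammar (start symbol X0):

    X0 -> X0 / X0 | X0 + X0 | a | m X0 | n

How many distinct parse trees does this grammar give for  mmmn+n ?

4

Parse trees for mmmn+n:
  [X0 [X0 m [X0 m [X0 m [X0 n]]]] + [X0 n]]
  [X0 m [X0 [X0 m [X0 m [X0 n]]] + [X0 n]]]
  [X0 m [X0 m [X0 [X0 m [X0 n]] + [X0 n]]]]
  [X0 m [X0 m [X0 m [X0 [X0 n] + [X0 n]]]]]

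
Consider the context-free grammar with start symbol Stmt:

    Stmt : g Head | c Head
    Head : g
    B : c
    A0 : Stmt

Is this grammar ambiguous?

Only Stmt, Head are reachable from Stmt; ignoring the rest: Restricted to the reachable nonterminals, every rule has the form A → t or A → t B, and no two rules for the same A share a first terminal. The grammar encodes a DFA — one run per string.

Unambiguous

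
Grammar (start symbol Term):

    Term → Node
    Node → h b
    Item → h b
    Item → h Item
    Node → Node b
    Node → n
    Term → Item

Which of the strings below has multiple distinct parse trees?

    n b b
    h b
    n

n b b: 1 tree
h b: 2 trees
n: 1 tree

h b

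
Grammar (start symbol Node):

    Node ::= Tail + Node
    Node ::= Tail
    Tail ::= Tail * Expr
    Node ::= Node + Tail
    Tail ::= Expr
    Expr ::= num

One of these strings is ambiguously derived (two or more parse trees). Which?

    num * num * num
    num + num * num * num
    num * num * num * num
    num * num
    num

num + num * num * num

num * num * num: 1 tree
num + num * num * num: 2 trees
num * num * num * num: 1 tree
num * num: 1 tree
num: 1 tree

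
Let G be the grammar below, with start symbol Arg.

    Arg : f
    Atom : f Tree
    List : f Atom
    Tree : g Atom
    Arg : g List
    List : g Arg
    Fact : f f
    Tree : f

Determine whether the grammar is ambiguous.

Unambiguous

(Fact is unreachable from Arg, so its rules don't affect L(Arg).) The reachable rules are right-linear with at most one rule per (nonterminal, next-terminal) pair. Each input token forces the next rule, so parsing is deterministic.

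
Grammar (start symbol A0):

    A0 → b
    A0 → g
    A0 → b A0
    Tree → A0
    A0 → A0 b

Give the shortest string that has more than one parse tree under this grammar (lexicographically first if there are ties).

length 1: no string has ≥2 trees
length 2: b b has 2 parse trees

Two derivations of b b:
  A0 ⇒ b A0 ⇒ b b
  A0 ⇒ A0 b ⇒ b b

b b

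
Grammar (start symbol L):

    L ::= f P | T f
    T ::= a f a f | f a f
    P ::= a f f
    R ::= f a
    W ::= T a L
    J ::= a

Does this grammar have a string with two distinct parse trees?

Witness: f a f f

Derivation 1: L ⇒ f P ⇒ f a f f
Derivation 2: L ⇒ T f ⇒ f a f f

Two distinct leftmost derivations for the same string.

Ambiguous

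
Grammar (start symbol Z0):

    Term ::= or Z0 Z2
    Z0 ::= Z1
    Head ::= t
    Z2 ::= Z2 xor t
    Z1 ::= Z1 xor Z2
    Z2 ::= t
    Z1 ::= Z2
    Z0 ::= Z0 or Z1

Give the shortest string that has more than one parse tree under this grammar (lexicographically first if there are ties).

length 1: no string has ≥2 trees
length 3: t xor t has 2 parse trees

Two derivations of t xor t:
  Z0 ⇒ Z1 ⇒ Z1 xor Z2 ⇒ Z2 xor Z2 ⇒ t xor Z2 ⇒ t xor t
  Z0 ⇒ Z1 ⇒ Z2 ⇒ Z2 xor t ⇒ t xor t

t xor t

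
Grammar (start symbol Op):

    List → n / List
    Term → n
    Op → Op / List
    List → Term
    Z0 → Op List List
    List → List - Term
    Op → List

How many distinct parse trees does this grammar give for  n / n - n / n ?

Parse trees for n / n - n / n:
  [Op [Op [Op [List [Term n]]] / [List [List [Term n]] - [Term n]]] / [List [Term n]]]
  [Op [Op [List n / [List [List [Term n]] - [Term n]]]] / [List [Term n]]]
  [Op [Op [List [List n / [List [Term n]]] - [Term n]]] / [List [Term n]]]

3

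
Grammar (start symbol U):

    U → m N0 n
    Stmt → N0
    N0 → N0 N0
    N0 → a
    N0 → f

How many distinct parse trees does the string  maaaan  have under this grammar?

Parse trees for maaaan:
  [U m [N0 [N0 a] [N0 [N0 a] [N0 [N0 a] [N0 a]]]] n]
  [U m [N0 [N0 a] [N0 [N0 [N0 a] [N0 a]] [N0 a]]] n]
  [U m [N0 [N0 [N0 a] [N0 a]] [N0 [N0 a] [N0 a]]] n]
  [U m [N0 [N0 [N0 a] [N0 [N0 a] [N0 a]]] [N0 a]] n]
  [U m [N0 [N0 [N0 [N0 a] [N0 a]] [N0 a]] [N0 a]] n]

5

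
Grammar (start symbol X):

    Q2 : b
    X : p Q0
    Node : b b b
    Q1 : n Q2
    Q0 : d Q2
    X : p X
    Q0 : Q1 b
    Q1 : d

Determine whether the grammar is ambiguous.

Ambiguous

Witness: p d b

Derivation 1: X ⇒ p Q0 ⇒ p d Q2 ⇒ p d b
Derivation 2: X ⇒ p Q0 ⇒ p Q1 b ⇒ p d b

Two distinct leftmost derivations for the same string.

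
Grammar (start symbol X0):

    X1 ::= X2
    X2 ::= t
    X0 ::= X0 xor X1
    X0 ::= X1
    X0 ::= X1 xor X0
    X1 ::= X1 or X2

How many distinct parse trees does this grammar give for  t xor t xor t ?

Parse trees for t xor t xor t:
  [X0 [X0 [X0 [X1 [X2 t]]] xor [X1 [X2 t]]] xor [X1 [X2 t]]]
  [X0 [X0 [X1 [X2 t]] xor [X0 [X1 [X2 t]]]] xor [X1 [X2 t]]]
  [X0 [X1 [X2 t]] xor [X0 [X0 [X1 [X2 t]]] xor [X1 [X2 t]]]]
  [X0 [X1 [X2 t]] xor [X0 [X1 [X2 t]] xor [X0 [X1 [X2 t]]]]]

4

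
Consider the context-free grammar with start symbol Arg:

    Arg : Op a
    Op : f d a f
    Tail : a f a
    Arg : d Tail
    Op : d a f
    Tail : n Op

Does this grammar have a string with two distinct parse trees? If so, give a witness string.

Witness: d a f a

Derivation 1: Arg ⇒ Op a ⇒ d a f a
Derivation 2: Arg ⇒ d Tail ⇒ d a f a

Two distinct leftmost derivations for the same string.

Ambiguous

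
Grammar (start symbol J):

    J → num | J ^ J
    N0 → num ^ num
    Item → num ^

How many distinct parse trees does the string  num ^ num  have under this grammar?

1

Parse trees for num ^ num:
  [J [J num] ^ [J num]]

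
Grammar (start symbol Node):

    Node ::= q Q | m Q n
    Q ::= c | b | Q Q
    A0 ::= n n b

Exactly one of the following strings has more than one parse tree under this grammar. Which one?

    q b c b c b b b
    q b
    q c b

q b c b c b b b

q b c b c b b b: 132 trees
q b: 1 tree
q c b: 1 tree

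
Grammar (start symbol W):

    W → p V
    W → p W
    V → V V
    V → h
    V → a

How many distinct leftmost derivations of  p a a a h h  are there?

Parse trees for p a a a h h (showing first 6 of 14):
  [W p [V [V a] [V [V a] [V [V a] [V [V h] [V h]]]]]]
  [W p [V [V a] [V [V a] [V [V [V a] [V h]] [V h]]]]]
  [W p [V [V a] [V [V [V a] [V a]] [V [V h] [V h]]]]]
  [W p [V [V a] [V [V [V a] [V [V a] [V h]]] [V h]]]]
  [W p [V [V a] [V [V [V [V a] [V a]] [V h]] [V h]]]]
  [W p [V [V [V a] [V a]] [V [V a] [V [V h] [V h]]]]]

14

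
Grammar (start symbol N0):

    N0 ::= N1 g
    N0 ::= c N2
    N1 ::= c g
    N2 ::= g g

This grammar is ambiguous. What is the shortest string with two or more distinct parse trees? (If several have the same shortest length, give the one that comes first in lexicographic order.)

c g g

length 3: c g g has 2 parse trees

Two derivations of c g g:
  N0 ⇒ N1 g ⇒ c g g
  N0 ⇒ c N2 ⇒ c g g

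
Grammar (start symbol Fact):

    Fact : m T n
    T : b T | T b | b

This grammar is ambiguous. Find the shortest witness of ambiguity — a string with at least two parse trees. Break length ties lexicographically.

m b b n

length 3: no string has ≥2 trees
length 4: m b b n has 2 parse trees

Two derivations of m b b n:
  Fact ⇒ m T n ⇒ m b T n ⇒ m b b n
  Fact ⇒ m T n ⇒ m T b n ⇒ m b b n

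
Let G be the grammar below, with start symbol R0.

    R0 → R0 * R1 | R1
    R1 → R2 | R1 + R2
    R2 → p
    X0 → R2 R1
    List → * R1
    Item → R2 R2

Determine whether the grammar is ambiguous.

(X0, List, Item are unreachable from R0, so their rules don't affect L(R0).) The grammar is stratified — R0 handles '*' (left-recursive), R1 handles '+', R2 atoms. Each operator has a fixed associativity and precedence level, so every string has one parse.

Unambiguous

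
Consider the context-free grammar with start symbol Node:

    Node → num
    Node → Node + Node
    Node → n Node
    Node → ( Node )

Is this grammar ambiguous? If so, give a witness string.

Witness: n num + num

Derivation 1: Node ⇒ Node + Node ⇒ n Node + Node ⇒ n num + Node ⇒ n num + num
Derivation 2: Node ⇒ n Node ⇒ n Node + Node ⇒ n num + Node ⇒ n num + num

Two distinct leftmost derivations for the same string.

Ambiguous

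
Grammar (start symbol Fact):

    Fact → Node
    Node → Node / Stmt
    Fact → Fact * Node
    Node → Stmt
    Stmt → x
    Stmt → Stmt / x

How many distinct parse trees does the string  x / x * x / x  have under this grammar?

4

Parse trees for x / x * x / x:
  [Fact [Fact [Node [Node [Stmt x]] / [Stmt x]]] * [Node [Node [Stmt x]] / [Stmt x]]]
  [Fact [Fact [Node [Node [Stmt x]] / [Stmt x]]] * [Node [Stmt [Stmt x] / x]]]
  [Fact [Fact [Node [Stmt [Stmt x] / x]]] * [Node [Node [Stmt x]] / [Stmt x]]]
  [Fact [Fact [Node [Stmt [Stmt x] / x]]] * [Node [Stmt [Stmt x] / x]]]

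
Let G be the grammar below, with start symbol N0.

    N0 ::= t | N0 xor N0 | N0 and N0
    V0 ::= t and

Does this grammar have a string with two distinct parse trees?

Ambiguous

Witness: t and t and t

Derivation 1: N0 ⇒ N0 and N0 ⇒ t and N0 ⇒ t and N0 and N0 ⇒ t and t and N0 ⇒ t and t and t
Derivation 2: N0 ⇒ N0 and N0 ⇒ N0 and N0 and N0 ⇒ t and N0 and N0 ⇒ t and t and N0 ⇒ t and t and t

Two distinct leftmost derivations for the same string.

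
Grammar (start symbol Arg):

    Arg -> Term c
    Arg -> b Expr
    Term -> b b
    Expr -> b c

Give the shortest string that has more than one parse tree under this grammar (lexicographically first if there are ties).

b b c

length 3: b b c has 2 parse trees

Two derivations of b b c:
  Arg ⇒ Term c ⇒ b b c
  Arg ⇒ b Expr ⇒ b b c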